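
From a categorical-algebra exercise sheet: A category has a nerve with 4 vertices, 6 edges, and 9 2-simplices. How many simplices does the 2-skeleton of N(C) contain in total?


The 2-skeleton of the nerve N(C) consists of simplices in dimensions 0, 1, 2:
  |N(C)_0| = 4 (objects)
  |N(C)_1| = 6 (morphisms)
  |N(C)_2| = 9 (composable pairs)
Total = 4 + 6 + 9 = 19

19


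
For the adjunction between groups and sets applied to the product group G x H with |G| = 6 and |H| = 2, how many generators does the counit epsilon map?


The counit epsilon_K: F(U(K)) -> K of the Free-Forgetful adjunction
maps |K| generators of F(U(K)) into K. For K = G x H (the product group),
|G x H| = |G| * |H|.
Total generators mapped = 6 * 2 = 12.

12


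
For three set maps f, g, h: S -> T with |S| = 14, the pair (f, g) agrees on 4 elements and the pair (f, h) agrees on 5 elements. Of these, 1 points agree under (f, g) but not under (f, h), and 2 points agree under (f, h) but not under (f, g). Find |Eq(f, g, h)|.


Eq(f, g, h) is the triple-agreement set: points in S where all three
maps take the same value. Using inclusion-exclusion on the pairwise data:
Pair (f, g) agrees on 4 points; pair (f, h) on 5 points.
Points agreeing under (f, g) but not (f, h) = 1; under (f, h) but not (f, g) = 2.
Triple-agreement = agreement-in-(f, g) minus points that agree under (f, g) but not (f, h):
|Eq(f, g, h)| = 4 - 1 = 3
(cross-check via (f, h): 5 - 2 = 3.)

3


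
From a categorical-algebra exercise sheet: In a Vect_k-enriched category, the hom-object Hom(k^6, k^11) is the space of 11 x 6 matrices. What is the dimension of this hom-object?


In Vect-enriched categories, Hom(k^n, k^m) is the space of m x n matrices.
dim(Hom(k^6, k^11)) = 11 * 6 = 66

66


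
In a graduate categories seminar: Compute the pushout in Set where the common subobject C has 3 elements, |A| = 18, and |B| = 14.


The pushout A +_C B identifies the images of C in A and B.
|A +_C B| = |A| + |B| - |C| (for injections).
= 18 + 14 - 3 = 29

29


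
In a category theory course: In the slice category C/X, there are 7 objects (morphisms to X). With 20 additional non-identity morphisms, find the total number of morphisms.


In the slice category C/X, objects are morphisms to X.
Identity morphisms: 7 (one per object of C/X).
Non-identity morphisms: 20.
Total = 7 + 20 = 27

27


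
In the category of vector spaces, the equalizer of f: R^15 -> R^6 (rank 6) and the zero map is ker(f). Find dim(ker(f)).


The equalizer of f and the zero map is ker(f).
By the rank-nullity theorem: dim(ker(f)) = dim(domain) - rank(f).
dim(ker(f)) = 15 - 6 = 9

9


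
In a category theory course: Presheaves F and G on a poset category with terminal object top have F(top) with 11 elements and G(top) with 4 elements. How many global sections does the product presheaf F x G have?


Global sections of a presheaf on a poset with terminal top satisfy
Gamma(H) ~ H(top). Presheaves admit pointwise products, so
(F x G)(top) = F(top) x G(top) (Cartesian product).
|Gamma(F x G)| = |F(top)| * |G(top)| = 11 * 4 = 44.

44


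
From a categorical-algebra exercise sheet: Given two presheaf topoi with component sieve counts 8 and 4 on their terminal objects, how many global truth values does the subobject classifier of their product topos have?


In a product of presheaf topoi E_1 x E_2, the subobject classifier
is Omega = Omega_1 x Omega_2 (componentwise), so
|Omega(top)| = |Omega_1(top_1)| * |Omega_2(top_2)|.
= 8 * 4 = 32.

32


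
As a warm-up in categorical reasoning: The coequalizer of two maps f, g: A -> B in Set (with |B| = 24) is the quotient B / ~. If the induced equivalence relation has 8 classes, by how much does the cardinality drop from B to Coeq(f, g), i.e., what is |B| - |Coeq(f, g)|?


The coequalizer Coeq(f, g) = B / ~ has one element per equivalence class.
|B| = 24, |Coeq(f, g)| = 8.
|B| - |Coeq(f, g)| = 24 - 8 = 16.

16


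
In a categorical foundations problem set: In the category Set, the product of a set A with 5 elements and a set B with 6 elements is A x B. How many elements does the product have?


In Set, the product A x B is the Cartesian product.
By the universal property, |A x B| = |A| * |B|.
|A x B| = 5 * 6 = 30

30


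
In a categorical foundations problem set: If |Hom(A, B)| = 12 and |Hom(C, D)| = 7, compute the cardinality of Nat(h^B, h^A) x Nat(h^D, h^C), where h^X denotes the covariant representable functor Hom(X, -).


By the Yoneda lemma, Nat(h^B, h^A) is isomorphic to Hom(A, B),
so |Nat(h^B, h^A)| = |Hom(A, B)| and |Nat(h^D, h^C)| = |Hom(C, D)|.
|Hom(A, B)| = 12, |Hom(C, D)| = 7.
|Nat(h^B, h^A) x Nat(h^D, h^C)| = 12 * 7 = 84

84


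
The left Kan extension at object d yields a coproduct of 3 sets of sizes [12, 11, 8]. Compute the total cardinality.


Pointwise, the left Kan extension (Lan_F H)(d) is the colimit, indexed
by the comma category (F downarrow d), of H composed with the
projection (F downarrow d) -> C. Here that colimit is given
as a coproduct (disjoint union) of sets, so its cardinality is the
sum of the sizes of the summands.
Coproduct of sets with sizes: 12 + 11 + 8
= 31

31


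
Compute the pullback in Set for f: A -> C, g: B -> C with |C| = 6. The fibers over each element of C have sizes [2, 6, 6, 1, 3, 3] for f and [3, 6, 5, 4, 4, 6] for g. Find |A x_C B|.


The pullback A x_C B consists of pairs (a, b) with f(a) = g(b).
For each element c in C, the fiber product has |f^-1(c)| * |g^-1(c)| elements.
Summing over C: 2 * 3 + 6 * 6 + 6 * 5 + 1 * 4 + 3 * 4 + 3 * 6
= 6 + 36 + 30 + 4 + 12 + 18 = 106

106


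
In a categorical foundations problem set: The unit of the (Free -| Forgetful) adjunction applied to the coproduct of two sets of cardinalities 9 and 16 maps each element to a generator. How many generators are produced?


The unit eta_X: X -> U(F(X)) of the Free-Forgetful adjunction
maps each element of X to a generator of F(X). For X = S + T (disjoint
union in Set), |S + T| = |S| + |T|.
Total mappings = 9 + 16 = 25.

25


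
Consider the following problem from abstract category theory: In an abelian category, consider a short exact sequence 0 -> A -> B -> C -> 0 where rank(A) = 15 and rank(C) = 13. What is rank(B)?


For a short exact sequence 0 -> A -> B -> C -> 0,
rank is additive: rank(B) = rank(A) + rank(C).
rank(B) = 15 + 13 = 28

28


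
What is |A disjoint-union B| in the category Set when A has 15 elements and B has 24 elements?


In Set, the coproduct A + B is the disjoint union.
|A + B| = |A| + |B| = 15 + 24 = 39

39


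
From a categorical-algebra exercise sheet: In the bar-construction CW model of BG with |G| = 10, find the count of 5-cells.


In the bar-construction CW model of BG, the n-cells are indexed by
n-tuples [g_1|...|g_n] of non-identity elements of G (degenerate
simplices with some g_i = e do not contribute cells), so there are
(|G| - 1)^n n-cells.
For dim = 5 with |G| = 10:
cells = (10 - 1)^5 = 9^5 = 59049

59049


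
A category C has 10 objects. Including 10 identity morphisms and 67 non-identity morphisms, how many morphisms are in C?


Each object has an identity morphism, giving 10 identities.
Adding the 67 non-identity morphisms:
Total = 10 + 67 = 77

77


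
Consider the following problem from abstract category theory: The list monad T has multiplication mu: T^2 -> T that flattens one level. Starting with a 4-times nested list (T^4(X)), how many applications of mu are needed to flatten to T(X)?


Each application of mu: T^2 -> T removes one layer of nesting.
Starting at depth 4 (i.e., T^4(X)), we need to reach T(X).
Number of mu applications = 4 - 1 = 3

3


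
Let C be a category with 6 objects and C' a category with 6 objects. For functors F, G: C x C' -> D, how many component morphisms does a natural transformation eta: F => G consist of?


A natural transformation eta: F => G assigns one component morphism per
object of the domain category.
The domain is the product category C x C', so
|Ob(C x C')| = |Ob(C)| * |Ob(C')| = 6 * 6 = 36.
Therefore eta has 36 component morphisms.

36


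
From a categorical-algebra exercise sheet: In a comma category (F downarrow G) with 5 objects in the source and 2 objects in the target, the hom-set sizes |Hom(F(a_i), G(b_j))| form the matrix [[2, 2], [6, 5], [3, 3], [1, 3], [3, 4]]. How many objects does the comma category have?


Objects of (F downarrow G) are triples (a, b, h: F(a)->G(b)).
The count equals the sum of all entries in the hom-matrix.
sum(row 0) = 4
sum(row 1) = 11
sum(row 2) = 6
sum(row 3) = 4
sum(row 4) = 7
Grand total = 32

32


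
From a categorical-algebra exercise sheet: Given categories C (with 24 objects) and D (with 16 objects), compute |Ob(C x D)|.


The product category C x D has objects that are pairs (c, d).
Number of pairs = |Ob(C)| * |Ob(D)| = 24 * 16 = 384

384


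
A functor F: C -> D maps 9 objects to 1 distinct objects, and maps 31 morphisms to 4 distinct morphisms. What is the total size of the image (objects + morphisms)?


The image of F consists of distinct objects and distinct morphisms.
|Im(F)| on objects = 1
|Im(F)| on morphisms = 4
Total image cardinality = 1 + 4 = 5

5


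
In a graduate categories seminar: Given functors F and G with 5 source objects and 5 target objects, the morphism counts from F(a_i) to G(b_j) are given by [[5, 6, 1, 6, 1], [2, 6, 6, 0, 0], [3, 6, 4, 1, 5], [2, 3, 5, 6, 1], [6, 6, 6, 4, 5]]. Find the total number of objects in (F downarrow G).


Objects of (F downarrow G) are triples (a, b, h: F(a)->G(b)).
The count equals the sum of all entries in the hom-matrix.
sum(row 0) = 19
sum(row 1) = 14
sum(row 2) = 19
sum(row 3) = 17
sum(row 4) = 27
Grand total = 96

96


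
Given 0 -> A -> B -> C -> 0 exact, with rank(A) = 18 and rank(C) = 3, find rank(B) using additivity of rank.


For a short exact sequence 0 -> A -> B -> C -> 0,
rank is additive: rank(B) = rank(A) + rank(C).
rank(B) = 18 + 3 = 21

21


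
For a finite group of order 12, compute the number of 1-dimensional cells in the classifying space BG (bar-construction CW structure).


In the bar-construction CW model of BG, the n-cells are indexed by
n-tuples [g_1|...|g_n] of non-identity elements of G (degenerate
simplices with some g_i = e do not contribute cells), so there are
(|G| - 1)^n n-cells.
For dim = 1 with |G| = 12:
cells = (12 - 1)^1 = 11^1 = 11

11


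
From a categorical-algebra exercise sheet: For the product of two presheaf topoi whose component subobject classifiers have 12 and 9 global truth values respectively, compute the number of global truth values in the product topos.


In a product of presheaf topoi E_1 x E_2, the subobject classifier
is Omega = Omega_1 x Omega_2 (componentwise), so
|Omega(top)| = |Omega_1(top_1)| * |Omega_2(top_2)|.
= 12 * 9 = 108.

108


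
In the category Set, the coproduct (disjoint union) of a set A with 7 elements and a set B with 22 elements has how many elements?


In Set, the coproduct A + B is the disjoint union.
|A + B| = |A| + |B| = 7 + 22 = 29

29


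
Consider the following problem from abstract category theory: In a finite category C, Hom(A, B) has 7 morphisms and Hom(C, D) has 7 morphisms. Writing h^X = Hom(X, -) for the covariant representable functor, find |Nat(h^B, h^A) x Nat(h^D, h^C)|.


By the Yoneda lemma, Nat(h^B, h^A) is isomorphic to Hom(A, B),
so |Nat(h^B, h^A)| = |Hom(A, B)| and |Nat(h^D, h^C)| = |Hom(C, D)|.
|Hom(A, B)| = 7, |Hom(C, D)| = 7.
|Nat(h^B, h^A) x Nat(h^D, h^C)| = 7 * 7 = 49

49


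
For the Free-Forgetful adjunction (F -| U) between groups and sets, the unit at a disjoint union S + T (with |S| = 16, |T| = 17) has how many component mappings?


The unit eta_X: X -> U(F(X)) of the Free-Forgetful adjunction
maps each element of X to a generator of F(X). For X = S + T (disjoint
union in Set), |S + T| = |S| + |T|.
Total mappings = 16 + 17 = 33.

33


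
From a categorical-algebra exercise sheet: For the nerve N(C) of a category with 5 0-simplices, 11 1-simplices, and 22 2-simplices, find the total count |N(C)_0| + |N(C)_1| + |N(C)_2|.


The 2-skeleton of the nerve N(C) consists of simplices in dimensions 0, 1, 2:
  |N(C)_0| = 5 (objects)
  |N(C)_1| = 11 (morphisms)
  |N(C)_2| = 22 (composable pairs)
Total = 5 + 11 + 22 = 38

38


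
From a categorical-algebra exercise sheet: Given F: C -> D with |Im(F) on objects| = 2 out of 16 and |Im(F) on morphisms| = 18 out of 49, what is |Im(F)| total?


The image of F consists of distinct objects and distinct morphisms.
|Im(F)| on objects = 2
|Im(F)| on morphisms = 18
Total image cardinality = 2 + 18 = 20

20


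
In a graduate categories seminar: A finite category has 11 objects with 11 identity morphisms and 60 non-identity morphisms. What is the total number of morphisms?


Each object has an identity morphism, giving 11 identities.
Adding the 60 non-identity morphisms:
Total = 11 + 60 = 71

71


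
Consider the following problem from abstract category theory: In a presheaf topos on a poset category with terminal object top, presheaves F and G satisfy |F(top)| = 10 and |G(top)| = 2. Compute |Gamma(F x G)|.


Global sections of a presheaf on a poset with terminal top satisfy
Gamma(H) ~ H(top). Presheaves admit pointwise products, so
(F x G)(top) = F(top) x G(top) (Cartesian product).
|Gamma(F x G)| = |F(top)| * |G(top)| = 10 * 2 = 20.

20


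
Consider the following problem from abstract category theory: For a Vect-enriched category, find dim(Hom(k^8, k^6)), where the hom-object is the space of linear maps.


In Vect-enriched categories, Hom(k^n, k^m) is the space of m x n matrices.
dim(Hom(k^8, k^6)) = 6 * 8 = 48

48


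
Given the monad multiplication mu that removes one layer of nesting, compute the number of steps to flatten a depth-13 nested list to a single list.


Each application of mu: T^2 -> T removes one layer of nesting.
Starting at depth 13 (i.e., T^13(X)), we need to reach T(X).
Number of mu applications = 13 - 1 = 12

12


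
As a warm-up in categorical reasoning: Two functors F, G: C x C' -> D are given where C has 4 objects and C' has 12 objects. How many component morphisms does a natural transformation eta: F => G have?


A natural transformation eta: F => G assigns one component morphism per
object of the domain category.
The domain is the product category C x C', so
|Ob(C x C')| = |Ob(C)| * |Ob(C')| = 4 * 12 = 48.
Therefore eta has 48 component morphisms.

48


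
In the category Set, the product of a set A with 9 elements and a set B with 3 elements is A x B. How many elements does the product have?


In Set, the product A x B is the Cartesian product.
By the universal property, |A x B| = |A| * |B|.
|A x B| = 9 * 3 = 27

27


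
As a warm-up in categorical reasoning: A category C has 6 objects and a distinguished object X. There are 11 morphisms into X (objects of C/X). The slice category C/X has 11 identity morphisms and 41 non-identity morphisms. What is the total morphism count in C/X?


In the slice category C/X, objects are morphisms to X.
Identity morphisms: 11 (one per object of C/X).
Non-identity morphisms: 41.
Total = 11 + 41 = 52

52


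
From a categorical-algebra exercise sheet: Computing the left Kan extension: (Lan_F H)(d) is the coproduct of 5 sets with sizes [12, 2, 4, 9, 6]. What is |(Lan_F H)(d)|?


Pointwise, the left Kan extension (Lan_F H)(d) is the colimit, indexed
by the comma category (F downarrow d), of H composed with the
projection (F downarrow d) -> C. Here that colimit is given
as a coproduct (disjoint union) of sets, so its cardinality is the
sum of the sizes of the summands.
Coproduct of sets with sizes: 12 + 2 + 4 + 9 + 6
= 33

33


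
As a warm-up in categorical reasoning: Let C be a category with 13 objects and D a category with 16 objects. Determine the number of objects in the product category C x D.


The product category C x D has objects that are pairs (c, d).
Number of pairs = |Ob(C)| * |Ob(D)| = 13 * 16 = 208

208


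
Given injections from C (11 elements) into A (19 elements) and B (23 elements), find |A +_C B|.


The pushout A +_C B identifies the images of C in A and B.
|A +_C B| = |A| + |B| - |C| (for injections).
= 19 + 23 - 11 = 31

31


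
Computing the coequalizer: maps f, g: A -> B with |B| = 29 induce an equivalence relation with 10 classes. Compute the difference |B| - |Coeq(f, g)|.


The coequalizer Coeq(f, g) = B / ~ has one element per equivalence class.
|B| = 29, |Coeq(f, g)| = 10.
|B| - |Coeq(f, g)| = 29 - 10 = 19.

19


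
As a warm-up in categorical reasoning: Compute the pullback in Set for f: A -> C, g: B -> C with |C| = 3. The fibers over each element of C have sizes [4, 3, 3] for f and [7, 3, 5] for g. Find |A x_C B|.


The pullback A x_C B consists of pairs (a, b) with f(a) = g(b).
For each element c in C, the fiber product has |f^-1(c)| * |g^-1(c)| elements.
Summing over C: 4 * 7 + 3 * 3 + 3 * 5
= 28 + 9 + 15 = 52

52


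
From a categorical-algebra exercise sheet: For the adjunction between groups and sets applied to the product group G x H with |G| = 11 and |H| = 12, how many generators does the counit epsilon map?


The counit epsilon_K: F(U(K)) -> K of the Free-Forgetful adjunction
maps |K| generators of F(U(K)) into K. For K = G x H (the product group),
|G x H| = |G| * |H|.
Total generators mapped = 11 * 12 = 132.

132


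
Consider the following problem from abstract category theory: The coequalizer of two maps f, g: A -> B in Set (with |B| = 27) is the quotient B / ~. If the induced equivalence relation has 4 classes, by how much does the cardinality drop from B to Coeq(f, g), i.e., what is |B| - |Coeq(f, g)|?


The coequalizer Coeq(f, g) = B / ~ has one element per equivalence class.
|B| = 27, |Coeq(f, g)| = 4.
|B| - |Coeq(f, g)| = 27 - 4 = 23.

23


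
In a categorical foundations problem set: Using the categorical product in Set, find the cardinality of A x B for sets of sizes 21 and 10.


In Set, the product A x B is the Cartesian product.
By the universal property, |A x B| = |A| * |B|.
|A x B| = 21 * 10 = 210

210


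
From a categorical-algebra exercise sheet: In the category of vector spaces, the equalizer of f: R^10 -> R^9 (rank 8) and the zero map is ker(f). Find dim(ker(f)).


The equalizer of f and the zero map is ker(f).
By the rank-nullity theorem: dim(ker(f)) = dim(domain) - rank(f).
dim(ker(f)) = 10 - 8 = 2

2


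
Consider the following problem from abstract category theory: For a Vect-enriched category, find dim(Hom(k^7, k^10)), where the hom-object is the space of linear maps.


In Vect-enriched categories, Hom(k^n, k^m) is the space of m x n matrices.
dim(Hom(k^7, k^10)) = 10 * 7 = 70

70


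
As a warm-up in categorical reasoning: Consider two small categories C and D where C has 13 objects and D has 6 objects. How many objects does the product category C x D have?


The product category C x D has objects that are pairs (c, d).
Number of pairs = |Ob(C)| * |Ob(D)| = 13 * 6 = 78

78


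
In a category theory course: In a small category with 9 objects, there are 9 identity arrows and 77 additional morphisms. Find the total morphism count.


Each object has an identity morphism, giving 9 identities.
Adding the 77 non-identity morphisms:
Total = 9 + 77 = 86

86


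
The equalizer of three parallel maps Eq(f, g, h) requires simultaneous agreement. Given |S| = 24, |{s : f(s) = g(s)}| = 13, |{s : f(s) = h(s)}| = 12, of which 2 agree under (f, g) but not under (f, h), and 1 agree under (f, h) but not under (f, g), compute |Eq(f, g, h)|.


Eq(f, g, h) is the triple-agreement set: points in S where all three
maps take the same value. Using inclusion-exclusion on the pairwise data:
Pair (f, g) agrees on 13 points; pair (f, h) on 12 points.
Points agreeing under (f, g) but not (f, h) = 2; under (f, h) but not (f, g) = 1.
Triple-agreement = agreement-in-(f, g) minus points that agree under (f, g) but not (f, h):
|Eq(f, g, h)| = 13 - 2 = 11
(cross-check via (f, h): 12 - 1 = 11.)

11


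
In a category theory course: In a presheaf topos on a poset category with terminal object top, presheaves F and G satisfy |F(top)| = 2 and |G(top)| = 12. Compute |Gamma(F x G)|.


Global sections of a presheaf on a poset with terminal top satisfy
Gamma(H) ~ H(top). Presheaves admit pointwise products, so
(F x G)(top) = F(top) x G(top) (Cartesian product).
|Gamma(F x G)| = |F(top)| * |G(top)| = 2 * 12 = 24.

24


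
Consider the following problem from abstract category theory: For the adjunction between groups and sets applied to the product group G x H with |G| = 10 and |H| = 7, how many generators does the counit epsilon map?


The counit epsilon_K: F(U(K)) -> K of the Free-Forgetful adjunction
maps |K| generators of F(U(K)) into K. For K = G x H (the product group),
|G x H| = |G| * |H|.
Total generators mapped = 10 * 7 = 70.

70


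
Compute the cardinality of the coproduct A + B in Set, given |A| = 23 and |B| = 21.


In Set, the coproduct A + B is the disjoint union.
|A + B| = |A| + |B| = 23 + 21 = 44

44


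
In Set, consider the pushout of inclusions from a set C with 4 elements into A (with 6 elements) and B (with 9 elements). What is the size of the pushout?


The pushout A +_C B identifies the images of C in A and B.
|A +_C B| = |A| + |B| - |C| (for injections).
= 6 + 9 - 4 = 11

11


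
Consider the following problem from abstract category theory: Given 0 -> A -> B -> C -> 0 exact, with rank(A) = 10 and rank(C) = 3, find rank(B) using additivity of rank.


For a short exact sequence 0 -> A -> B -> C -> 0,
rank is additive: rank(B) = rank(A) + rank(C).
rank(B) = 10 + 3 = 13

13


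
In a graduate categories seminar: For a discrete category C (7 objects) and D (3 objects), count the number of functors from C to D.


A functor from a discrete category C to D is determined by
where each object maps. Each of the 7 objects of C can map
to any of the 3 objects of D independently.
Number of functors = 3^7 = 2187

2187


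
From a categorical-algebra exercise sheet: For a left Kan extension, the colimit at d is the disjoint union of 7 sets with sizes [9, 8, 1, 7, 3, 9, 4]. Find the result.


Pointwise, the left Kan extension (Lan_F H)(d) is the colimit, indexed
by the comma category (F downarrow d), of H composed with the
projection (F downarrow d) -> C. Here that colimit is given
as a coproduct (disjoint union) of sets, so its cardinality is the
sum of the sizes of the summands.
Coproduct of sets with sizes: 9 + 8 + 1 + 7 + 3 + 9 + 4
= 41

41


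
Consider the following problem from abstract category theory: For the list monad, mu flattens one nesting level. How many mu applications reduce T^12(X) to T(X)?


Each application of mu: T^2 -> T removes one layer of nesting.
Starting at depth 12 (i.e., T^12(X)), we need to reach T(X).
Number of mu applications = 12 - 1 = 11

11


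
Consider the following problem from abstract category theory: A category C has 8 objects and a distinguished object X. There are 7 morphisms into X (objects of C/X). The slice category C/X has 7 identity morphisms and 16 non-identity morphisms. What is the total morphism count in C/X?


In the slice category C/X, objects are morphisms to X.
Identity morphisms: 7 (one per object of C/X).
Non-identity morphisms: 16.
Total = 7 + 16 = 23

23


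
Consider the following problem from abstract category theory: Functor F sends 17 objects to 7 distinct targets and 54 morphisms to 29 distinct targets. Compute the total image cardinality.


The image of F consists of distinct objects and distinct morphisms.
|Im(F)| on objects = 7
|Im(F)| on morphisms = 29
Total image cardinality = 7 + 29 = 36

36


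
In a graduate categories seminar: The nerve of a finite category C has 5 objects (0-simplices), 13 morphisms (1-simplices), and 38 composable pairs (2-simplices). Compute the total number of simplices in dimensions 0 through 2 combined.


The 2-skeleton of the nerve N(C) consists of simplices in dimensions 0, 1, 2:
  |N(C)_0| = 5 (objects)
  |N(C)_1| = 13 (morphisms)
  |N(C)_2| = 38 (composable pairs)
Total = 5 + 13 + 38 = 56

56


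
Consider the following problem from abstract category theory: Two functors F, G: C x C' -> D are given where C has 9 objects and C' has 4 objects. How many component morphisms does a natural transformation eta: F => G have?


A natural transformation eta: F => G assigns one component morphism per
object of the domain category.
The domain is the product category C x C', so
|Ob(C x C')| = |Ob(C)| * |Ob(C')| = 9 * 4 = 36.
Therefore eta has 36 component morphisms.

36


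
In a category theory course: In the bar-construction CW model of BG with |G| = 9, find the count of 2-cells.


In the bar-construction CW model of BG, the n-cells are indexed by
n-tuples [g_1|...|g_n] of non-identity elements of G (degenerate
simplices with some g_i = e do not contribute cells), so there are
(|G| - 1)^n n-cells.
For dim = 2 with |G| = 9:
cells = (9 - 1)^2 = 8^2 = 64

64


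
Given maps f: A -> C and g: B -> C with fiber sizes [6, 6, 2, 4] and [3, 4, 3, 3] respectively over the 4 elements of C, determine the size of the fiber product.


The pullback A x_C B consists of pairs (a, b) with f(a) = g(b).
For each element c in C, the fiber product has |f^-1(c)| * |g^-1(c)| elements.
Summing over C: 6 * 3 + 6 * 4 + 2 * 3 + 4 * 3
= 18 + 24 + 6 + 12 = 60

60


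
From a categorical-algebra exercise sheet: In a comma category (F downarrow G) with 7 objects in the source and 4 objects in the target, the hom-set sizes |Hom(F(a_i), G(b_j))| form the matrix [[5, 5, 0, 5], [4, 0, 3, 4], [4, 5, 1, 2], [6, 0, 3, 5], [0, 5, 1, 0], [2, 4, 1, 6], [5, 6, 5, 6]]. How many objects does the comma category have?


Objects of (F downarrow G) are triples (a, b, h: F(a)->G(b)).
The count equals the sum of all entries in the hom-matrix.
sum(row 0) = 15
sum(row 1) = 11
sum(row 2) = 12
sum(row 3) = 14
sum(row 4) = 6
sum(row 5) = 13
sum(row 6) = 22
Grand total = 93

93


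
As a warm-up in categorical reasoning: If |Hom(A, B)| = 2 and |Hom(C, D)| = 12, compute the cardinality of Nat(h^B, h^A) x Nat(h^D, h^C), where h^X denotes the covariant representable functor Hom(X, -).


By the Yoneda lemma, Nat(h^B, h^A) is isomorphic to Hom(A, B),
so |Nat(h^B, h^A)| = |Hom(A, B)| and |Nat(h^D, h^C)| = |Hom(C, D)|.
|Hom(A, B)| = 2, |Hom(C, D)| = 12.
|Nat(h^B, h^A) x Nat(h^D, h^C)| = 2 * 12 = 24

24


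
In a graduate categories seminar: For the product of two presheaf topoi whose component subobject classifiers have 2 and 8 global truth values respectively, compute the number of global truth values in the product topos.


In a product of presheaf topoi E_1 x E_2, the subobject classifier
is Omega = Omega_1 x Omega_2 (componentwise), so
|Omega(top)| = |Omega_1(top_1)| * |Omega_2(top_2)|.
= 2 * 8 = 16.

16


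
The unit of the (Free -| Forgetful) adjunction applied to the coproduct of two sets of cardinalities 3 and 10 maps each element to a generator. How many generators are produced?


The unit eta_X: X -> U(F(X)) of the Free-Forgetful adjunction
maps each element of X to a generator of F(X). For X = S + T (disjoint
union in Set), |S + T| = |S| + |T|.
Total mappings = 3 + 10 = 13.

13


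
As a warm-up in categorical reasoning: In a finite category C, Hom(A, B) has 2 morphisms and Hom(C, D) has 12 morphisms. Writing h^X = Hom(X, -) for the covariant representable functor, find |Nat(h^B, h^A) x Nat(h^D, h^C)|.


By the Yoneda lemma, Nat(h^B, h^A) is isomorphic to Hom(A, B),
so |Nat(h^B, h^A)| = |Hom(A, B)| and |Nat(h^D, h^C)| = |Hom(C, D)|.
|Hom(A, B)| = 2, |Hom(C, D)| = 12.
|Nat(h^B, h^A) x Nat(h^D, h^C)| = 2 * 12 = 24

24


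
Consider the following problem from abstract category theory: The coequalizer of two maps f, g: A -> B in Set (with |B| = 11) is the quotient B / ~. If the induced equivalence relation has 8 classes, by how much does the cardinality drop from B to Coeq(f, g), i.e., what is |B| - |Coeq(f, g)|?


The coequalizer Coeq(f, g) = B / ~ has one element per equivalence class.
|B| = 11, |Coeq(f, g)| = 8.
|B| - |Coeq(f, g)| = 11 - 8 = 3.

3


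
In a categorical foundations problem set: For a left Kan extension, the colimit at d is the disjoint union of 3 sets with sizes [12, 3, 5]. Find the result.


Pointwise, the left Kan extension (Lan_F H)(d) is the colimit, indexed
by the comma category (F downarrow d), of H composed with the
projection (F downarrow d) -> C. Here that colimit is given
as a coproduct (disjoint union) of sets, so its cardinality is the
sum of the sizes of the summands.
Coproduct of sets with sizes: 12 + 3 + 5
= 20

20


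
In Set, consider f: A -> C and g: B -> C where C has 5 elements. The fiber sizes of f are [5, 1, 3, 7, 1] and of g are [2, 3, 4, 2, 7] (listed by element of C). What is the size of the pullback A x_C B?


The pullback A x_C B consists of pairs (a, b) with f(a) = g(b).
For each element c in C, the fiber product has |f^-1(c)| * |g^-1(c)| elements.
Summing over C: 5 * 2 + 1 * 3 + 3 * 4 + 7 * 2 + 1 * 7
= 10 + 3 + 12 + 14 + 7 = 46

46


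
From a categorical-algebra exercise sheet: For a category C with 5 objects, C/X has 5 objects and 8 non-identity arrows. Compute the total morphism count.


In the slice category C/X, objects are morphisms to X.
Identity morphisms: 5 (one per object of C/X).
Non-identity morphisms: 8.
Total = 5 + 8 = 13

13


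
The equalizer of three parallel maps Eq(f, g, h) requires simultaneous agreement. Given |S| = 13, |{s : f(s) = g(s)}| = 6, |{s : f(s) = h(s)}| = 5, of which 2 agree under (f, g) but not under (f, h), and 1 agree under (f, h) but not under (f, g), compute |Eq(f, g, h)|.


Eq(f, g, h) is the triple-agreement set: points in S where all three
maps take the same value. Using inclusion-exclusion on the pairwise data:
Pair (f, g) agrees on 6 points; pair (f, h) on 5 points.
Points agreeing under (f, g) but not (f, h) = 2; under (f, h) but not (f, g) = 1.
Triple-agreement = agreement-in-(f, g) minus points that agree under (f, g) but not (f, h):
|Eq(f, g, h)| = 6 - 2 = 4
(cross-check via (f, h): 5 - 1 = 4.)

4


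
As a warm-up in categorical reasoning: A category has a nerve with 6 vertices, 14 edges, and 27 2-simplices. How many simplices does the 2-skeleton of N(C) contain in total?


The 2-skeleton of the nerve N(C) consists of simplices in dimensions 0, 1, 2:
  |N(C)_0| = 6 (objects)
  |N(C)_1| = 14 (morphisms)
  |N(C)_2| = 27 (composable pairs)
Total = 6 + 14 + 27 = 47

47


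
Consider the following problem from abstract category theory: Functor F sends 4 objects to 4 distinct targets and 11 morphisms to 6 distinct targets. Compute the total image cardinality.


The image of F consists of distinct objects and distinct morphisms.
|Im(F)| on objects = 4
|Im(F)| on morphisms = 6
Total image cardinality = 4 + 6 = 10

10


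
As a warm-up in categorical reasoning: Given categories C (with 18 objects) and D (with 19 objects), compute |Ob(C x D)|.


The product category C x D has objects that are pairs (c, d).
Number of pairs = |Ob(C)| * |Ob(D)| = 18 * 19 = 342

342


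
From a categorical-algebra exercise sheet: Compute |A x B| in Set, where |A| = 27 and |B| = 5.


In Set, the product A x B is the Cartesian product.
By the universal property, |A x B| = |A| * |B|.
|A x B| = 27 * 5 = 135

135


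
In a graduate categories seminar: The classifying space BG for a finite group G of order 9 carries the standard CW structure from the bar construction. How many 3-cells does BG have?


In the bar-construction CW model of BG, the n-cells are indexed by
n-tuples [g_1|...|g_n] of non-identity elements of G (degenerate
simplices with some g_i = e do not contribute cells), so there are
(|G| - 1)^n n-cells.
For dim = 3 with |G| = 9:
cells = (9 - 1)^3 = 8^3 = 512

512


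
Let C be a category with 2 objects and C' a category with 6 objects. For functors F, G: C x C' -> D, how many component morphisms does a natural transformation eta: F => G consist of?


A natural transformation eta: F => G assigns one component morphism per
object of the domain category.
The domain is the product category C x C', so
|Ob(C x C')| = |Ob(C)| * |Ob(C')| = 2 * 6 = 12.
Therefore eta has 12 component morphisms.

12


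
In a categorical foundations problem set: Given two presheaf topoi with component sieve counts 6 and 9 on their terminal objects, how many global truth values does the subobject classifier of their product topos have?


In a product of presheaf topoi E_1 x E_2, the subobject classifier
is Omega = Omega_1 x Omega_2 (componentwise), so
|Omega(top)| = |Omega_1(top_1)| * |Omega_2(top_2)|.
= 6 * 9 = 54.

54


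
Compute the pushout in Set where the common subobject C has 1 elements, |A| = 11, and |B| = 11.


The pushout A +_C B identifies the images of C in A and B.
|A +_C B| = |A| + |B| - |C| (for injections).
= 11 + 11 - 1 = 21

21


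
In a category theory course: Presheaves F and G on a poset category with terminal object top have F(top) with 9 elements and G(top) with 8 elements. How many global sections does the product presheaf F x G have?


Global sections of a presheaf on a poset with terminal top satisfy
Gamma(H) ~ H(top). Presheaves admit pointwise products, so
(F x G)(top) = F(top) x G(top) (Cartesian product).
|Gamma(F x G)| = |F(top)| * |G(top)| = 9 * 8 = 72.

72


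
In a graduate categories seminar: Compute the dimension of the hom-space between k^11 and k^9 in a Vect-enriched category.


In Vect-enriched categories, Hom(k^n, k^m) is the space of m x n matrices.
dim(Hom(k^11, k^9)) = 9 * 11 = 99

99


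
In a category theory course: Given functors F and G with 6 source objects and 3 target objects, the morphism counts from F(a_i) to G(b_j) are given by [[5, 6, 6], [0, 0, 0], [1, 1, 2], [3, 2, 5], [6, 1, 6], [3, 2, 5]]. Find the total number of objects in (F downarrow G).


Objects of (F downarrow G) are triples (a, b, h: F(a)->G(b)).
The count equals the sum of all entries in the hom-matrix.
sum(row 0) = 17
sum(row 1) = 0
sum(row 2) = 4
sum(row 3) = 10
sum(row 4) = 13
sum(row 5) = 10
Grand total = 54

54


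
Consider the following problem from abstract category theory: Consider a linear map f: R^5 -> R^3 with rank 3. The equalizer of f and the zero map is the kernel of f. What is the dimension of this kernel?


The equalizer of f and the zero map is ker(f).
By the rank-nullity theorem: dim(ker(f)) = dim(domain) - rank(f).
dim(ker(f)) = 5 - 3 = 2

2


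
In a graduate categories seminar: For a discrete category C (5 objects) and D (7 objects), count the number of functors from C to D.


A functor from a discrete category C to D is determined by
where each object maps. Each of the 5 objects of C can map
to any of the 7 objects of D independently.
Number of functors = 7^5 = 16807

16807


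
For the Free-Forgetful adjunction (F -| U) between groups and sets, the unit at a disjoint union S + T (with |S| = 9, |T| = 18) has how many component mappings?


The unit eta_X: X -> U(F(X)) of the Free-Forgetful adjunction
maps each element of X to a generator of F(X). For X = S + T (disjoint
union in Set), |S + T| = |S| + |T|.
Total mappings = 9 + 18 = 27.

27


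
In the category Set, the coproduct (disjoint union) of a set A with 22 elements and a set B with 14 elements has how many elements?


In Set, the coproduct A + B is the disjoint union.
|A + B| = |A| + |B| = 22 + 14 = 36

36


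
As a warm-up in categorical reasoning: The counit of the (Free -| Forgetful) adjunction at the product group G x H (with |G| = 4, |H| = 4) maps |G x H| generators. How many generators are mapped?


The counit epsilon_K: F(U(K)) -> K of the Free-Forgetful adjunction
maps |K| generators of F(U(K)) into K. For K = G x H (the product group),
|G x H| = |G| * |H|.
Total generators mapped = 4 * 4 = 16.

16


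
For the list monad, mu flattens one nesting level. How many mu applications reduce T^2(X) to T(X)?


Each application of mu: T^2 -> T removes one layer of nesting.
Starting at depth 2 (i.e., T^2(X)), we need to reach T(X).
Number of mu applications = 2 - 1 = 1

1


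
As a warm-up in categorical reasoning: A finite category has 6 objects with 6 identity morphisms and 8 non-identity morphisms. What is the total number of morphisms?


Each object has an identity morphism, giving 6 identities.
Adding the 8 non-identity morphisms:
Total = 6 + 8 = 14

14


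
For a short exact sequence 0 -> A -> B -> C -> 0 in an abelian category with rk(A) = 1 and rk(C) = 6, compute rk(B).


For a short exact sequence 0 -> A -> B -> C -> 0,
rank is additive: rank(B) = rank(A) + rank(C).
rank(B) = 1 + 6 = 7

7


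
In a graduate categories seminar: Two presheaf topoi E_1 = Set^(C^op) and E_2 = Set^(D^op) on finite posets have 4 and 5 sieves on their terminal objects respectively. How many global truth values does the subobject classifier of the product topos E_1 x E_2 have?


In a product of presheaf topoi E_1 x E_2, the subobject classifier
is Omega = Omega_1 x Omega_2 (componentwise), so
|Omega(top)| = |Omega_1(top_1)| * |Omega_2(top_2)|.
= 4 * 5 = 20.

20


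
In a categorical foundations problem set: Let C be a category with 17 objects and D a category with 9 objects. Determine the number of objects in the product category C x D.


The product category C x D has objects that are pairs (c, d).
Number of pairs = |Ob(C)| * |Ob(D)| = 17 * 9 = 153

153


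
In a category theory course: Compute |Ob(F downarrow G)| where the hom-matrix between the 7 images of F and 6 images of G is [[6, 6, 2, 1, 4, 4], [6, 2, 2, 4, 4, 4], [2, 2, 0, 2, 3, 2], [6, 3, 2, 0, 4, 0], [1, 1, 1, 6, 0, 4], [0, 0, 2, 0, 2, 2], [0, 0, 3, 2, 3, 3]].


Objects of (F downarrow G) are triples (a, b, h: F(a)->G(b)).
The count equals the sum of all entries in the hom-matrix.
sum(row 0) = 23
sum(row 1) = 22
sum(row 2) = 11
sum(row 3) = 15
sum(row 4) = 13
sum(row 5) = 6
sum(row 6) = 11
Grand total = 101

101


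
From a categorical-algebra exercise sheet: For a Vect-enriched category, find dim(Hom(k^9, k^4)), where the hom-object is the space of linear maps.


In Vect-enriched categories, Hom(k^n, k^m) is the space of m x n matrices.
dim(Hom(k^9, k^4)) = 4 * 9 = 36

36


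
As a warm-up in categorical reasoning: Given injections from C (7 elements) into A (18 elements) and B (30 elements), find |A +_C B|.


The pushout A +_C B identifies the images of C in A and B.
|A +_C B| = |A| + |B| - |C| (for injections).
= 18 + 30 - 7 = 41

41


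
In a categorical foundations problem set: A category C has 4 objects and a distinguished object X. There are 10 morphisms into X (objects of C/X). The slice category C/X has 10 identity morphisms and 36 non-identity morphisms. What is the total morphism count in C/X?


In the slice category C/X, objects are morphisms to X.
Identity morphisms: 10 (one per object of C/X).
Non-identity morphisms: 36.
Total = 10 + 36 = 46

46


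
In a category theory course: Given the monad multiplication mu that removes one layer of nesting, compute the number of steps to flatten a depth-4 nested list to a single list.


Each application of mu: T^2 -> T removes one layer of nesting.
Starting at depth 4 (i.e., T^4(X)), we need to reach T(X).
Number of mu applications = 4 - 1 = 3

3


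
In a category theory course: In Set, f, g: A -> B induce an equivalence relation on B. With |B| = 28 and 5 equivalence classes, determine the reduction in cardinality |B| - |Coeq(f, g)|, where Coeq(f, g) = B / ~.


The coequalizer Coeq(f, g) = B / ~ has one element per equivalence class.
|B| = 28, |Coeq(f, g)| = 5.
|B| - |Coeq(f, g)| = 28 - 5 = 23.

23


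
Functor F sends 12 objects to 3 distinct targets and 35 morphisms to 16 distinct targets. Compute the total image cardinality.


The image of F consists of distinct objects and distinct morphisms.
|Im(F)| on objects = 3
|Im(F)| on morphisms = 16
Total image cardinality = 3 + 16 = 19

19


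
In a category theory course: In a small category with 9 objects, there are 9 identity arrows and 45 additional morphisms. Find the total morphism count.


Each object has an identity morphism, giving 9 identities.
Adding the 45 non-identity morphisms:
Total = 9 + 45 = 54

54
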